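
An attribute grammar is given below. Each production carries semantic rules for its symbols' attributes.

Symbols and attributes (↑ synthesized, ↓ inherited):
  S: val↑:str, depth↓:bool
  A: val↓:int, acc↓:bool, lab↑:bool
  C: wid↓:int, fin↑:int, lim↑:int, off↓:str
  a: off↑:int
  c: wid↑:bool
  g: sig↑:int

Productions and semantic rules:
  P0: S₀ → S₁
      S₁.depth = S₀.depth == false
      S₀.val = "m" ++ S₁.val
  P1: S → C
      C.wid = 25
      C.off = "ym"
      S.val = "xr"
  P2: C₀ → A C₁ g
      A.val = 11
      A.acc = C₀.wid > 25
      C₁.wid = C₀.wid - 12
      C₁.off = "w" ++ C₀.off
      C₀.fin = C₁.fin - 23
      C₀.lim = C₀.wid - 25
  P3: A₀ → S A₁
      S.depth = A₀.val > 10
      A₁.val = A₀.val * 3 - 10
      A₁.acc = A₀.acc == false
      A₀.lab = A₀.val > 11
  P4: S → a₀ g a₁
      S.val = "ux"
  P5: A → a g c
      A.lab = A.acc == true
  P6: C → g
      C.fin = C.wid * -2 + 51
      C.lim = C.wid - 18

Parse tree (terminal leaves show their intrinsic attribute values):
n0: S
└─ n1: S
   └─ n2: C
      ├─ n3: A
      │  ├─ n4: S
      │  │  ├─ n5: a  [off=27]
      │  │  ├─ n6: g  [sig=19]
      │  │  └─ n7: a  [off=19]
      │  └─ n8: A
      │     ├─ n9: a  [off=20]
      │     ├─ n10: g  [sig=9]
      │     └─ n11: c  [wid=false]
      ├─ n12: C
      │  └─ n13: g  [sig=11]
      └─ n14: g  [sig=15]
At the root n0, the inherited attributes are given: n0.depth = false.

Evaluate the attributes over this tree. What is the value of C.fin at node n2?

2

1. n0.depth = false  [given at root]
2. n1.depth = true  [S₀.depth == false]
3. n2.wid = 25  [25]
4. n2.off = "ym"  ["ym"]
5. n3.val = 11  [11]
6. n3.acc = false  [C₀.wid > 25]
7. n4.depth = true  [A₀.val > 10]
8. n5.off = 27  [terminal]
9. n6.sig = 19  [terminal]
10. n7.off = 19  [terminal]
11. n4.val = "ux"  ["ux"]
12. n8.val = 23  [A₀.val * 3 - 10]
13. n8.acc = true  [A₀.acc == false]
14. n9.off = 20  [terminal]
15. n10.sig = 9  [terminal]
16. n11.wid = false  [terminal]
17. n8.lab = true  [A.acc == true]
18. n3.lab = false  [A₀.val > 11]
19. n12.wid = 13  [C₀.wid - 12]
20. n12.off = "wym"  ["w" ++ C₀.off]
21. n13.sig = 11  [terminal]
22. n12.fin = 25  [C.wid * -2 + 51]
23. n12.lim = -5  [C.wid - 18]
24. n14.sig = 15  [terminal]
25. n2.fin = 2  [C₁.fin - 23]
26. n2.lim = 0  [C₀.wid - 25]
27. n1.val = "xr"  ["xr"]
28. n0.val = "mxr"  ["m" ++ S₁.val]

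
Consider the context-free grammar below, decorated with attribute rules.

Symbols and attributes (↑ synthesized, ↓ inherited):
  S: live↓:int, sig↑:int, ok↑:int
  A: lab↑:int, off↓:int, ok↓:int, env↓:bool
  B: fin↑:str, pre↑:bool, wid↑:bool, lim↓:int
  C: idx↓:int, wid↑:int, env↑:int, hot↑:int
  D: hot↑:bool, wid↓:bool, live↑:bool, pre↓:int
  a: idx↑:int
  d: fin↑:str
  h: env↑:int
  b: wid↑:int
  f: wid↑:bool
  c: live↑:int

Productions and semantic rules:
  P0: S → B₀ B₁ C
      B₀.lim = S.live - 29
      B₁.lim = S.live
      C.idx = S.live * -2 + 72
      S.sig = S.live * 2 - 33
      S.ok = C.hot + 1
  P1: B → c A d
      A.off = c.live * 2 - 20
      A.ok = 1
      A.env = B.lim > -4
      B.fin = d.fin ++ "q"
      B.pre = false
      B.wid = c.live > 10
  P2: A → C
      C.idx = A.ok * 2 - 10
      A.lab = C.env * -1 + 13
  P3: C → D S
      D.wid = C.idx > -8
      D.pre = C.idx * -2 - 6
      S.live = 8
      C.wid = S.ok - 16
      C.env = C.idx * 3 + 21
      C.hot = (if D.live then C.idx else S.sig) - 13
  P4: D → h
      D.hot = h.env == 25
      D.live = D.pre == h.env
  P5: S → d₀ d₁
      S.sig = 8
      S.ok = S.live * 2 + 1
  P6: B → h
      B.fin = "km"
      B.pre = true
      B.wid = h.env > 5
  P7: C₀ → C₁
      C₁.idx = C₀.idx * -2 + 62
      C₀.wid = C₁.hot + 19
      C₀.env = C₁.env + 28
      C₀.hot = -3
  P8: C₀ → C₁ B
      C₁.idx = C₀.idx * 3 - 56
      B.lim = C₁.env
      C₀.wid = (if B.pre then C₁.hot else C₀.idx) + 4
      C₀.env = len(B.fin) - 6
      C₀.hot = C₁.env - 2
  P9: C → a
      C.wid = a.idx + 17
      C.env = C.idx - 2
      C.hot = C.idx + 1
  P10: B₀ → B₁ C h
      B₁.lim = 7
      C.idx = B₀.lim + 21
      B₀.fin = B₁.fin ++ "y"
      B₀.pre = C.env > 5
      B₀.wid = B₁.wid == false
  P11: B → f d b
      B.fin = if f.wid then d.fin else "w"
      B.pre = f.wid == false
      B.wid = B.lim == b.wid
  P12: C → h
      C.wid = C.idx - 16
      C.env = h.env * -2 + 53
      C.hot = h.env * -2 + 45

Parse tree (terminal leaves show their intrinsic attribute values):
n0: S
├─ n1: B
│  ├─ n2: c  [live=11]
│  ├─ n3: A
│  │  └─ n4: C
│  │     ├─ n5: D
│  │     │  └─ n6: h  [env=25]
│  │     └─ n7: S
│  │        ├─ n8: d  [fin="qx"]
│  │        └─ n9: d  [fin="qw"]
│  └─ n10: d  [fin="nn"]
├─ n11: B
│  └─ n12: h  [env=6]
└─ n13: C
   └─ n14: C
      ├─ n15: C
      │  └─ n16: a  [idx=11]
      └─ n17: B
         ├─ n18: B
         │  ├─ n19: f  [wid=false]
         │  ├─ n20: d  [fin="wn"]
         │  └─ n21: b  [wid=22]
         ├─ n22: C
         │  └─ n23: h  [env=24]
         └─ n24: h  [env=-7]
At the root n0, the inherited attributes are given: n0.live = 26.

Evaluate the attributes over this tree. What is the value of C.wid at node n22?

1. n0.live = 26  [given at root]
2. n1.lim = -3  [S.live - 29]
3. n2.live = 11  [terminal]
4. n3.off = 2  [c.live * 2 - 20]
5. n3.ok = 1  [1]
6. n3.env = true  [B.lim > -4]
7. n4.idx = -8  [A.ok * 2 - 10]
8. n5.wid = false  [C.idx > -8]
9. n5.pre = 10  [C.idx * -2 - 6]
10. n6.env = 25  [terminal]
11. n5.hot = true  [h.env == 25]
12. n5.live = false  [D.pre == h.env]
13. n7.live = 8  [8]
14. n8.fin = "qx"  [terminal]
15. n9.fin = "qw"  [terminal]
16. n7.sig = 8  [8]
17. n7.ok = 17  [S.live * 2 + 1]
18. n4.wid = 1  [S.ok - 16]
19. n4.env = -3  [C.idx * 3 + 21]
20. n4.hot = -5  [(if D.live then C.idx else S.sig) - 13]
21. n3.lab = 16  [C.env * -1 + 13]
22. n10.fin = "nn"  [terminal]
23. n1.fin = "nnq"  [d.fin ++ "q"]
24. n1.pre = false  [false]
25. n1.wid = true  [c.live > 10]
26. n11.lim = 26  [S.live]
27. n12.env = 6  [terminal]
28. n11.fin = "km"  ["km"]
29. n11.pre = true  [true]
30. n11.wid = true  [h.env > 5]
31. n13.idx = 20  [S.live * -2 + 72]
32. n14.idx = 22  [C₀.idx * -2 + 62]
33. n15.idx = 10  [C₀.idx * 3 - 56]
34. n16.idx = 11  [terminal]
35. n15.wid = 28  [a.idx + 17]
36. n15.env = 8  [C.idx - 2]
37. n15.hot = 11  [C.idx + 1]
38. n17.lim = 8  [C₁.env]
39. n18.lim = 7  [7]
40. n19.wid = false  [terminal]
41. n20.fin = "wn"  [terminal]
42. n21.wid = 22  [terminal]
43. n18.fin = "w"  [if f.wid then d.fin else "w"]
44. n18.pre = true  [f.wid == false]
45. n18.wid = false  [B.lim == b.wid]
46. n22.idx = 29  [B₀.lim + 21]
47. n23.env = 24  [terminal]
48. n22.wid = 13  [C.idx - 16]
49. n22.env = 5  [h.env * -2 + 53]
50. n22.hot = -3  [h.env * -2 + 45]
51. n24.env = -7  [terminal]
52. n17.fin = "wy"  [B₁.fin ++ "y"]
53. n17.pre = false  [C.env > 5]
54. n17.wid = true  [B₁.wid == false]
55. n14.wid = 26  [(if B.pre then C₁.hot else C₀.idx) + 4]
56. n14.env = -4  [len(B.fin) - 6]
57. n14.hot = 6  [C₁.env - 2]
58. n13.wid = 25  [C₁.hot + 19]
59. n13.env = 24  [C₁.env + 28]
60. n13.hot = -3  [-3]
61. n0.sig = 19  [S.live * 2 - 33]
62. n0.ok = -2  [C.hot + 1]

13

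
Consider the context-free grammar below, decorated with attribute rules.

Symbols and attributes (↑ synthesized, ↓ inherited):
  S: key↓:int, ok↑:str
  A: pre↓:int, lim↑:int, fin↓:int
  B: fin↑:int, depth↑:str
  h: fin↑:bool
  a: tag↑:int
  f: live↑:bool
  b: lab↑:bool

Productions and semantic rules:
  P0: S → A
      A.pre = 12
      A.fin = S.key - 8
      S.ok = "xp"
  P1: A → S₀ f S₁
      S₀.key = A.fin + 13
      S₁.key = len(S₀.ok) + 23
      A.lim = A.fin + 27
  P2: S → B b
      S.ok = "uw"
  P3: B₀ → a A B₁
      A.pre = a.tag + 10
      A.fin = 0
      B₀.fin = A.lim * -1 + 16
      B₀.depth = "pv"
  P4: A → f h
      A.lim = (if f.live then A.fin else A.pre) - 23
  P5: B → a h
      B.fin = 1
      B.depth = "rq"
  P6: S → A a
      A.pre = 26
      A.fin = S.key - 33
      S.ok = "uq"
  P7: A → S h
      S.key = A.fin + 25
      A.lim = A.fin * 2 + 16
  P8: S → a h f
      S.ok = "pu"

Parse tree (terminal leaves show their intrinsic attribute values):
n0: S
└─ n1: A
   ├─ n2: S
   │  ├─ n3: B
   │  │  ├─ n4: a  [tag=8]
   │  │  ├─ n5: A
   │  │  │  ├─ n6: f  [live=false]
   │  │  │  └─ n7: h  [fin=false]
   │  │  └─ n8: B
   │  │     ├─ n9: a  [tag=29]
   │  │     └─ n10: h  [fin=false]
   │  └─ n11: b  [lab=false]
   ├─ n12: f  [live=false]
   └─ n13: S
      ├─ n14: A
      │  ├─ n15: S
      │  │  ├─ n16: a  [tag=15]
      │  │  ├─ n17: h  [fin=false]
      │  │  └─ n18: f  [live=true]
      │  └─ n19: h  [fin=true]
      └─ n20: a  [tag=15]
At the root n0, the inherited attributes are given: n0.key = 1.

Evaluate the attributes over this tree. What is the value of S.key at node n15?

1. n0.key = 1  [given at root]
2. n1.pre = 12  [12]
3. n1.fin = -7  [S.key - 8]
4. n2.key = 6  [A.fin + 13]
5. n4.tag = 8  [terminal]
6. n5.pre = 18  [a.tag + 10]
7. n5.fin = 0  [0]
8. n6.live = false  [terminal]
9. n7.fin = false  [terminal]
10. n5.lim = -5  [(if f.live then A.fin else A.pre) - 23]
11. n9.tag = 29  [terminal]
12. n10.fin = false  [terminal]
13. n8.fin = 1  [1]
14. n8.depth = "rq"  ["rq"]
15. n3.fin = 21  [A.lim * -1 + 16]
16. n3.depth = "pv"  ["pv"]
17. n11.lab = false  [terminal]
18. n2.ok = "uw"  ["uw"]
19. n12.live = false  [terminal]
20. n13.key = 25  [len(S₀.ok) + 23]
21. n14.pre = 26  [26]
22. n14.fin = -8  [S.key - 33]
23. n15.key = 17  [A.fin + 25]
24. n16.tag = 15  [terminal]
25. n17.fin = false  [terminal]
26. n18.live = true  [terminal]
27. n15.ok = "pu"  ["pu"]
28. n19.fin = true  [terminal]
29. n14.lim = 0  [A.fin * 2 + 16]
30. n20.tag = 15  [terminal]
31. n13.ok = "uq"  ["uq"]
32. n1.lim = 20  [A.fin + 27]
33. n0.ok = "xp"  ["xp"]

17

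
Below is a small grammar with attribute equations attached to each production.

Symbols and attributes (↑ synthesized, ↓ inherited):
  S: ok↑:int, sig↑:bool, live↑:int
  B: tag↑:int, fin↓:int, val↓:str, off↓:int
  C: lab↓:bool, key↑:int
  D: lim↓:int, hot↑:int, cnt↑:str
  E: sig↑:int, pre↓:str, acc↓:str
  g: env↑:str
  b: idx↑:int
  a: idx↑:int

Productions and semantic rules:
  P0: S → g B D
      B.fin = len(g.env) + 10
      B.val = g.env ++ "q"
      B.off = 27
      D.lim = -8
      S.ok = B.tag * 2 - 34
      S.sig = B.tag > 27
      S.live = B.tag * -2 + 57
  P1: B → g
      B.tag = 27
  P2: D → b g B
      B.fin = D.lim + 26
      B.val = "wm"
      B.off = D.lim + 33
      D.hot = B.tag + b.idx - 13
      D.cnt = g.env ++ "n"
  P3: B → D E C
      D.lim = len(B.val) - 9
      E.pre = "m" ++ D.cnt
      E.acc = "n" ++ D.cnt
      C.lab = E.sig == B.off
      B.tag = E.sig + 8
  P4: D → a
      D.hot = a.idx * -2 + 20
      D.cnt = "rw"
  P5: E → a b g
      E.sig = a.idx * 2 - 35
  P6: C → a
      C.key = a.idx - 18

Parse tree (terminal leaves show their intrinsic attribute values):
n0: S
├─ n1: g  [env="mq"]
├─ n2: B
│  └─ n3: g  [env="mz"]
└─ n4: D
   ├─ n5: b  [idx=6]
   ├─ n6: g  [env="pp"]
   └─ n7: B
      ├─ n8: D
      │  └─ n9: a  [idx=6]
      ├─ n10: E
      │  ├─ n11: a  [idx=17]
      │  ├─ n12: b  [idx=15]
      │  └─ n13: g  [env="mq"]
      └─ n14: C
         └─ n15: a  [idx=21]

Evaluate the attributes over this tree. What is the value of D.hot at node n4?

0

1. n1.env = "mq"  [terminal]
2. n2.fin = 12  [len(g.env) + 10]
3. n2.val = "mqq"  [g.env ++ "q"]
4. n2.off = 27  [27]
5. n3.env = "mz"  [terminal]
6. n2.tag = 27  [27]
7. n4.lim = -8  [-8]
8. n5.idx = 6  [terminal]
9. n6.env = "pp"  [terminal]
10. n7.fin = 18  [D.lim + 26]
11. n7.val = "wm"  ["wm"]
12. n7.off = 25  [D.lim + 33]
13. n8.lim = -7  [len(B.val) - 9]
14. n9.idx = 6  [terminal]
15. n8.hot = 8  [a.idx * -2 + 20]
16. n8.cnt = "rw"  ["rw"]
17. n10.pre = "mrw"  ["m" ++ D.cnt]
18. n10.acc = "nrw"  ["n" ++ D.cnt]
19. n11.idx = 17  [terminal]
20. n12.idx = 15  [terminal]
21. n13.env = "mq"  [terminal]
22. n10.sig = -1  [a.idx * 2 - 35]
23. n14.lab = false  [E.sig == B.off]
24. n15.idx = 21  [terminal]
25. n14.key = 3  [a.idx - 18]
26. n7.tag = 7  [E.sig + 8]
27. n4.hot = 0  [B.tag + b.idx - 13]
28. n4.cnt = "ppn"  [g.env ++ "n"]
29. n0.ok = 20  [B.tag * 2 - 34]
30. n0.sig = false  [B.tag > 27]
31. n0.live = 3  [B.tag * -2 + 57]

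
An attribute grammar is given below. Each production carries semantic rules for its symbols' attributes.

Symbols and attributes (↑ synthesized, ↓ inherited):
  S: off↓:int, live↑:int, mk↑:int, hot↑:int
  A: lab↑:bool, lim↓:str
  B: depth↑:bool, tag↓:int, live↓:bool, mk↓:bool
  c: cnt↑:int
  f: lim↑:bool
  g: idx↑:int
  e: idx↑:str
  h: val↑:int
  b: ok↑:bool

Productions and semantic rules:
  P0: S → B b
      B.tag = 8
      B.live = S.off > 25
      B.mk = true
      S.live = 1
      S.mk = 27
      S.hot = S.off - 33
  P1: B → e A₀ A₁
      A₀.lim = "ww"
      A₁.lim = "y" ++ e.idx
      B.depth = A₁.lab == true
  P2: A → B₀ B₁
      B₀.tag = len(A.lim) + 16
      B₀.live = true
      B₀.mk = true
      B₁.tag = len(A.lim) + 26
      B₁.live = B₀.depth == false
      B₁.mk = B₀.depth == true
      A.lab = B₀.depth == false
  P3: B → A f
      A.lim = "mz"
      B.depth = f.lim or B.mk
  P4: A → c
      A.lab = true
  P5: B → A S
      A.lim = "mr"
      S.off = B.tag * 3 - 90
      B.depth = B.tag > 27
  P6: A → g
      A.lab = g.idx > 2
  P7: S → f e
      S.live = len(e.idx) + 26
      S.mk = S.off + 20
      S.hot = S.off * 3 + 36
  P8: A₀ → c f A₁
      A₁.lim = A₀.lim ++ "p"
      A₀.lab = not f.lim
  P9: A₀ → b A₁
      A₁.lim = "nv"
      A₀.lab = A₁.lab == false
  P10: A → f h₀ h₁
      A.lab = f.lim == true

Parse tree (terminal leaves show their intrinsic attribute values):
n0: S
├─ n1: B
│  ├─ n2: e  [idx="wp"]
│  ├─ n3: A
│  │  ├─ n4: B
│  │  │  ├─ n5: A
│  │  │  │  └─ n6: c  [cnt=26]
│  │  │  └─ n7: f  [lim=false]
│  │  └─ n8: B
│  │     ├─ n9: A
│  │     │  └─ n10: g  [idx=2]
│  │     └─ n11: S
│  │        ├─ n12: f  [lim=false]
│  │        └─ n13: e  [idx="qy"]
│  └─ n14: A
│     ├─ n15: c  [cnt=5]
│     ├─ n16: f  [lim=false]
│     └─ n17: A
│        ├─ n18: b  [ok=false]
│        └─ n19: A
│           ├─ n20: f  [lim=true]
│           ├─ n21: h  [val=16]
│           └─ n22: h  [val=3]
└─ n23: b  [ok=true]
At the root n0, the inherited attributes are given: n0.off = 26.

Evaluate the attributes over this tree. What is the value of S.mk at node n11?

1. n0.off = 26  [given at root]
2. n1.tag = 8  [8]
3. n1.live = true  [S.off > 25]
4. n1.mk = true  [true]
5. n2.idx = "wp"  [terminal]
6. n3.lim = "ww"  ["ww"]
7. n4.tag = 18  [len(A.lim) + 16]
8. n4.live = true  [true]
9. n4.mk = true  [true]
10. n5.lim = "mz"  ["mz"]
11. n6.cnt = 26  [terminal]
12. n5.lab = true  [true]
13. n7.lim = false  [terminal]
14. n4.depth = true  [f.lim or B.mk]
15. n8.tag = 28  [len(A.lim) + 26]
16. n8.live = false  [B₀.depth == false]
17. n8.mk = true  [B₀.depth == true]
18. n9.lim = "mr"  ["mr"]
19. n10.idx = 2  [terminal]
20. n9.lab = false  [g.idx > 2]
21. n11.off = -6  [B.tag * 3 - 90]
22. n12.lim = false  [terminal]
23. n13.idx = "qy"  [terminal]
24. n11.live = 28  [len(e.idx) + 26]
25. n11.mk = 14  [S.off + 20]
26. n11.hot = 18  [S.off * 3 + 36]
27. n8.depth = true  [B.tag > 27]
28. n3.lab = false  [B₀.depth == false]
29. n14.lim = "ywp"  ["y" ++ e.idx]
30. n15.cnt = 5  [terminal]
31. n16.lim = false  [terminal]
32. n17.lim = "ywpp"  [A₀.lim ++ "p"]
33. n18.ok = false  [terminal]
34. n19.lim = "nv"  ["nv"]
35. n20.lim = true  [terminal]
36. n21.val = 16  [terminal]
37. n22.val = 3  [terminal]
38. n19.lab = true  [f.lim == true]
39. n17.lab = false  [A₁.lab == false]
40. n14.lab = true  [not f.lim]
41. n1.depth = true  [A₁.lab == true]
42. n23.ok = true  [terminal]
43. n0.live = 1  [1]
44. n0.mk = 27  [27]
45. n0.hot = -7  [S.off - 33]

14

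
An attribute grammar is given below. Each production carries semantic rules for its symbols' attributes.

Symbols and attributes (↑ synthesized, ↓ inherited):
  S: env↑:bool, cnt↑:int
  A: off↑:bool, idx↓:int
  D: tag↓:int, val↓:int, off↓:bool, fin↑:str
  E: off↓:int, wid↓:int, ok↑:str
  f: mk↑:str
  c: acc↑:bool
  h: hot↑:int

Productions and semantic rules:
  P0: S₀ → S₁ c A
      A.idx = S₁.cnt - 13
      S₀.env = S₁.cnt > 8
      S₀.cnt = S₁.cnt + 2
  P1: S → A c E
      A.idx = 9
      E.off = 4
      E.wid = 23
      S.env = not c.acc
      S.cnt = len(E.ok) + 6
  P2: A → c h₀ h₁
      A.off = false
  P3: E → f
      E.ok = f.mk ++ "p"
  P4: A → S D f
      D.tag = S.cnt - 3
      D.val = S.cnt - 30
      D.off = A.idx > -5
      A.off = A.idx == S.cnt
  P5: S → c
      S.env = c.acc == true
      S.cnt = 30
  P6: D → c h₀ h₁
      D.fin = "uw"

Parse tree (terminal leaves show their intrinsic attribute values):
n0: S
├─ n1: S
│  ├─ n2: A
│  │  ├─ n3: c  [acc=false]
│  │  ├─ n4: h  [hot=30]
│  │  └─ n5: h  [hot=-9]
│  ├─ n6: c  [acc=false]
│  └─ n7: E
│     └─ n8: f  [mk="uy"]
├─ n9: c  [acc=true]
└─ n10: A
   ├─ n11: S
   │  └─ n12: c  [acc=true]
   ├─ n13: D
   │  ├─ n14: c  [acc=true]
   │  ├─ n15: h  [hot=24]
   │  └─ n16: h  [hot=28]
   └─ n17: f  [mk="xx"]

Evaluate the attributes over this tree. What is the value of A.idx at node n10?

1. n2.idx = 9  [9]
2. n3.acc = false  [terminal]
3. n4.hot = 30  [terminal]
4. n5.hot = -9  [terminal]
5. n2.off = false  [false]
6. n6.acc = false  [terminal]
7. n7.off = 4  [4]
8. n7.wid = 23  [23]
9. n8.mk = "uy"  [terminal]
10. n7.ok = "uyp"  [f.mk ++ "p"]
11. n1.env = true  [not c.acc]
12. n1.cnt = 9  [len(E.ok) + 6]
13. n9.acc = true  [terminal]
14. n10.idx = -4  [S₁.cnt - 13]
15. n12.acc = true  [terminal]
16. n11.env = true  [c.acc == true]
17. n11.cnt = 30  [30]
18. n13.tag = 27  [S.cnt - 3]
19. n13.val = 0  [S.cnt - 30]
20. n13.off = true  [A.idx > -5]
21. n14.acc = true  [terminal]
22. n15.hot = 24  [terminal]
23. n16.hot = 28  [terminal]
24. n13.fin = "uw"  ["uw"]
25. n17.mk = "xx"  [terminal]
26. n10.off = false  [A.idx == S.cnt]
27. n0.env = true  [S₁.cnt > 8]
28. n0.cnt = 11  [S₁.cnt + 2]

-4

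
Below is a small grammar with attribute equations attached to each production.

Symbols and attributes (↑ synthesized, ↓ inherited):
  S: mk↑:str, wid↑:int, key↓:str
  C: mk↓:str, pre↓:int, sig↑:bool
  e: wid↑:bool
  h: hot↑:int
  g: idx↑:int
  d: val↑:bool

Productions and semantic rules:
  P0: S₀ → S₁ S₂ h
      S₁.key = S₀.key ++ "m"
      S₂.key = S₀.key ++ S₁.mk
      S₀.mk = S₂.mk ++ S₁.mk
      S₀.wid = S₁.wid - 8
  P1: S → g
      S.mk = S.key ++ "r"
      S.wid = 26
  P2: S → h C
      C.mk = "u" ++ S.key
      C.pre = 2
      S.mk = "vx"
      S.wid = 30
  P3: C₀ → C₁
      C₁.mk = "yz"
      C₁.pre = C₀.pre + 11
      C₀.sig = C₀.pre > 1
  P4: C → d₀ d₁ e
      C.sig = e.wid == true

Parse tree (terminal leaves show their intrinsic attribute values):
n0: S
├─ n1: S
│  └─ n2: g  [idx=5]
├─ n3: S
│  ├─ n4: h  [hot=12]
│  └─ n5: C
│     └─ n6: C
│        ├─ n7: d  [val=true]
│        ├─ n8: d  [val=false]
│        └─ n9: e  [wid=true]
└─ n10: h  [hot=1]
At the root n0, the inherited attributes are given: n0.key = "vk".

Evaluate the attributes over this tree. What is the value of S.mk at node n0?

1. n0.key = "vk"  [given at root]
2. n1.key = "vkm"  [S₀.key ++ "m"]
3. n2.idx = 5  [terminal]
4. n1.mk = "vkmr"  [S.key ++ "r"]
5. n1.wid = 26  [26]
6. n3.key = "vkvkmr"  [S₀.key ++ S₁.mk]
7. n4.hot = 12  [terminal]
8. n5.mk = "uvkvkmr"  ["u" ++ S.key]
9. n5.pre = 2  [2]
10. n6.mk = "yz"  ["yz"]
11. n6.pre = 13  [C₀.pre + 11]
12. n7.val = true  [terminal]
13. n8.val = false  [terminal]
14. n9.wid = true  [terminal]
15. n6.sig = true  [e.wid == true]
16. n5.sig = true  [C₀.pre > 1]
17. n3.mk = "vx"  ["vx"]
18. n3.wid = 30  [30]
19. n10.hot = 1  [terminal]
20. n0.mk = "vxvkmr"  [S₂.mk ++ S₁.mk]
21. n0.wid = 18  [S₁.wid - 8]

"vxvkmr"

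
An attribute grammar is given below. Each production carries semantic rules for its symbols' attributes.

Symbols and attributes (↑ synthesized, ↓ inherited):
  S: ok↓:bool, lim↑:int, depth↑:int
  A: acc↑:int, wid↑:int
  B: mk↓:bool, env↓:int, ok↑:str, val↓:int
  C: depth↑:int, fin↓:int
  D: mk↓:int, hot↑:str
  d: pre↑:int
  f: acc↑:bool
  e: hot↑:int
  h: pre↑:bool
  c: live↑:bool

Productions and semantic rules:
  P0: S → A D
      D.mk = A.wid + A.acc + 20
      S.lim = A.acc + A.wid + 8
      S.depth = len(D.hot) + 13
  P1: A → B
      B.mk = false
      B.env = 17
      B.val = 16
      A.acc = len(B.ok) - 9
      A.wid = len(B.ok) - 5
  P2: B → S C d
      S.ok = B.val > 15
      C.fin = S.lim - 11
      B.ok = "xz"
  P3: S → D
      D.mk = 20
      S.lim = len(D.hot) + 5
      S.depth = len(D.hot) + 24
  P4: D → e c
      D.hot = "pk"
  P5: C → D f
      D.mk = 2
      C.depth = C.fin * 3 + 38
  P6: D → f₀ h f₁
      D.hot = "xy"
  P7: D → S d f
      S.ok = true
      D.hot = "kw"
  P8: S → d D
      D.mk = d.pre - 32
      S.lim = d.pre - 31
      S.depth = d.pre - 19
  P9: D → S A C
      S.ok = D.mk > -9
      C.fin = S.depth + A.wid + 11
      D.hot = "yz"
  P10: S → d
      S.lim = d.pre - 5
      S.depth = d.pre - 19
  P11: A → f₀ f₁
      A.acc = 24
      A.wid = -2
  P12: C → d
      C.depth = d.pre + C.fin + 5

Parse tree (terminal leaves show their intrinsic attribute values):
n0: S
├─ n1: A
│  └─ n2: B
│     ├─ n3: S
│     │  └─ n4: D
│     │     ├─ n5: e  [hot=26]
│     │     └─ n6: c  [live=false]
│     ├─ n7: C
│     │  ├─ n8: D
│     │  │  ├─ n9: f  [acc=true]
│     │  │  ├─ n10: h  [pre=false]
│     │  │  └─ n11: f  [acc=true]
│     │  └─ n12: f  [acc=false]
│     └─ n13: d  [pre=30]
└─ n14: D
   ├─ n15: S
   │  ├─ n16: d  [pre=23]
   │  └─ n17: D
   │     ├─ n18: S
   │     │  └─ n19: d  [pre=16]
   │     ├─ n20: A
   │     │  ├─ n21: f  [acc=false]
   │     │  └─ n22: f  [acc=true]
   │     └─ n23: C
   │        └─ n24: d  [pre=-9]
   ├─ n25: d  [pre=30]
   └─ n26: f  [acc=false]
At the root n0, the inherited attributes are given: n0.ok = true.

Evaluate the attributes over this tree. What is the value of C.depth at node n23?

1. n0.ok = true  [given at root]
2. n2.mk = false  [false]
3. n2.env = 17  [17]
4. n2.val = 16  [16]
5. n3.ok = true  [B.val > 15]
6. n4.mk = 20  [20]
7. n5.hot = 26  [terminal]
8. n6.live = false  [terminal]
9. n4.hot = "pk"  ["pk"]
10. n3.lim = 7  [len(D.hot) + 5]
11. n3.depth = 26  [len(D.hot) + 24]
12. n7.fin = -4  [S.lim - 11]
13. n8.mk = 2  [2]
14. n9.acc = true  [terminal]
15. n10.pre = false  [terminal]
16. n11.acc = true  [terminal]
17. n8.hot = "xy"  ["xy"]
18. n12.acc = false  [terminal]
19. n7.depth = 26  [C.fin * 3 + 38]
20. n13.pre = 30  [terminal]
21. n2.ok = "xz"  ["xz"]
22. n1.acc = -7  [len(B.ok) - 9]
23. n1.wid = -3  [len(B.ok) - 5]
24. n14.mk = 10  [A.wid + A.acc + 20]
25. n15.ok = true  [true]
26. n16.pre = 23  [terminal]
27. n17.mk = -9  [d.pre - 32]
28. n18.ok = false  [D.mk > -9]
29. n19.pre = 16  [terminal]
30. n18.lim = 11  [d.pre - 5]
31. n18.depth = -3  [d.pre - 19]
32. n21.acc = false  [terminal]
33. n22.acc = true  [terminal]
34. n20.acc = 24  [24]
35. n20.wid = -2  [-2]
36. n23.fin = 6  [S.depth + A.wid + 11]
37. n24.pre = -9  [terminal]
38. n23.depth = 2  [d.pre + C.fin + 5]
39. n17.hot = "yz"  ["yz"]
40. n15.lim = -8  [d.pre - 31]
41. n15.depth = 4  [d.pre - 19]
42. n25.pre = 30  [terminal]
43. n26.acc = false  [terminal]
44. n14.hot = "kw"  ["kw"]
45. n0.lim = -2  [A.acc + A.wid + 8]
46. n0.depth = 15  [len(D.hot) + 13]

2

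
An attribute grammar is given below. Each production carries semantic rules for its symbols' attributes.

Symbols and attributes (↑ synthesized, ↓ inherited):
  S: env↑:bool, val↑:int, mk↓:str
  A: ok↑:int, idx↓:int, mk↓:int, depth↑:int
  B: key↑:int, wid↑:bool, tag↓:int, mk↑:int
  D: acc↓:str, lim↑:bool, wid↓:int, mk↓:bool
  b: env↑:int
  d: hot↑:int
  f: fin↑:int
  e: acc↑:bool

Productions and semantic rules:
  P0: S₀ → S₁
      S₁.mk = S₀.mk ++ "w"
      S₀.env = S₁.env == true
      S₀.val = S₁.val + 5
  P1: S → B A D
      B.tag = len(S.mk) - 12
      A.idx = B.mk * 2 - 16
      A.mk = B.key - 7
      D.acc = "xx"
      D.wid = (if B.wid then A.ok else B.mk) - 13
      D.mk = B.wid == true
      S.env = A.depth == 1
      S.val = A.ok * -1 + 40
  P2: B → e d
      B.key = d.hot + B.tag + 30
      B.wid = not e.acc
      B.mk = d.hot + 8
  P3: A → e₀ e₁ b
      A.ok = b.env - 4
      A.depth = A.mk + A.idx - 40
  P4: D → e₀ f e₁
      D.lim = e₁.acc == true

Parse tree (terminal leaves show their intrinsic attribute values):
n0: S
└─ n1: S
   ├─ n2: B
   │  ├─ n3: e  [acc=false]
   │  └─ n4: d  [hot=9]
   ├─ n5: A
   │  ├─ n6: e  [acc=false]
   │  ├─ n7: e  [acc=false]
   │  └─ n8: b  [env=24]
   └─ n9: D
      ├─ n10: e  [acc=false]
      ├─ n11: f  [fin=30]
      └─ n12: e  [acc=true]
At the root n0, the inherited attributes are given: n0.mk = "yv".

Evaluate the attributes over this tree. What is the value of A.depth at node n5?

1

1. n0.mk = "yv"  [given at root]
2. n1.mk = "yvw"  [S₀.mk ++ "w"]
3. n2.tag = -9  [len(S.mk) - 12]
4. n3.acc = false  [terminal]
5. n4.hot = 9  [terminal]
6. n2.key = 30  [d.hot + B.tag + 30]
7. n2.wid = true  [not e.acc]
8. n2.mk = 17  [d.hot + 8]
9. n5.idx = 18  [B.mk * 2 - 16]
10. n5.mk = 23  [B.key - 7]
11. n6.acc = false  [terminal]
12. n7.acc = false  [terminal]
13. n8.env = 24  [terminal]
14. n5.ok = 20  [b.env - 4]
15. n5.depth = 1  [A.mk + A.idx - 40]
16. n9.acc = "xx"  ["xx"]
17. n9.wid = 7  [(if B.wid then A.ok else B.mk) - 13]
18. n9.mk = true  [B.wid == true]
19. n10.acc = false  [terminal]
20. n11.fin = 30  [terminal]
21. n12.acc = true  [terminal]
22. n9.lim = true  [e₁.acc == true]
23. n1.env = true  [A.depth == 1]
24. n1.val = 20  [A.ok * -1 + 40]
25. n0.env = true  [S₁.env == true]
26. n0.val = 25  [S₁.val + 5]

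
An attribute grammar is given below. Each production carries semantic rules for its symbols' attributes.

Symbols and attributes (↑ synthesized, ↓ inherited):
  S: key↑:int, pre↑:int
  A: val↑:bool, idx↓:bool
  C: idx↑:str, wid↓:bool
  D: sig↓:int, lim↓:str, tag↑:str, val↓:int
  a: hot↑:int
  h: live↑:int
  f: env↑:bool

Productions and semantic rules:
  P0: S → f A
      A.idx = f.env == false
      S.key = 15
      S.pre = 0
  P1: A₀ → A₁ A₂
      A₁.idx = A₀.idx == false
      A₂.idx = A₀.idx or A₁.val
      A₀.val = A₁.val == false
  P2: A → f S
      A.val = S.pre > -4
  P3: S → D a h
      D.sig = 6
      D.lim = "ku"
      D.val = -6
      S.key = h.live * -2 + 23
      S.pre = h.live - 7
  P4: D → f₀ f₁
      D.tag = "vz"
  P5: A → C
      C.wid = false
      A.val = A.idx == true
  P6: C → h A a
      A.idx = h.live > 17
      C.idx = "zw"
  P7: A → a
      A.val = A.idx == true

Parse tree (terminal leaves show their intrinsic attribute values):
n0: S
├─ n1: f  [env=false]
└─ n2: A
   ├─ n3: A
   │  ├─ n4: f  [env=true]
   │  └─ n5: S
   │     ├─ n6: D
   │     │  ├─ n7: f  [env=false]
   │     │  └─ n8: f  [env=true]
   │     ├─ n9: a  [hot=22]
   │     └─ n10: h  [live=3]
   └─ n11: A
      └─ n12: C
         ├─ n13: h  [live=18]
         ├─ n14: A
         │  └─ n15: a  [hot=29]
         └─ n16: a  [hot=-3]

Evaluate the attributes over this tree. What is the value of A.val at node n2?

true

1. n1.env = false  [terminal]
2. n2.idx = true  [f.env == false]
3. n3.idx = false  [A₀.idx == false]
4. n4.env = true  [terminal]
5. n6.sig = 6  [6]
6. n6.lim = "ku"  ["ku"]
7. n6.val = -6  [-6]
8. n7.env = false  [terminal]
9. n8.env = true  [terminal]
10. n6.tag = "vz"  ["vz"]
11. n9.hot = 22  [terminal]
12. n10.live = 3  [terminal]
13. n5.key = 17  [h.live * -2 + 23]
14. n5.pre = -4  [h.live - 7]
15. n3.val = false  [S.pre > -4]
16. n11.idx = true  [A₀.idx or A₁.val]
17. n12.wid = false  [false]
18. n13.live = 18  [terminal]
19. n14.idx = true  [h.live > 17]
20. n15.hot = 29  [terminal]
21. n14.val = true  [A.idx == true]
22. n16.hot = -3  [terminal]
23. n12.idx = "zw"  ["zw"]
24. n11.val = true  [A.idx == true]
25. n2.val = true  [A₁.val == false]
26. n0.key = 15  [15]
27. n0.pre = 0  [0]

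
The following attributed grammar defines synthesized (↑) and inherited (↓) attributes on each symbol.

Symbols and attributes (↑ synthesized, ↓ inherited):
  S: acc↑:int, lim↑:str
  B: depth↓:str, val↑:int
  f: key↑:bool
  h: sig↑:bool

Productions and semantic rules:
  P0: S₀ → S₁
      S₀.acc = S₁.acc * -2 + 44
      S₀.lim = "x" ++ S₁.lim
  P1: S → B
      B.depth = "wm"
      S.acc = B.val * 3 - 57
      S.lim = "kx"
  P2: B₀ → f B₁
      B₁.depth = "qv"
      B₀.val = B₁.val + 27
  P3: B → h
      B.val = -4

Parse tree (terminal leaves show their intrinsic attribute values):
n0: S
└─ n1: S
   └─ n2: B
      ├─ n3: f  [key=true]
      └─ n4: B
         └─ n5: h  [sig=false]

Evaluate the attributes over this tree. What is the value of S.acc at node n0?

1. n2.depth = "wm"  ["wm"]
2. n3.key = true  [terminal]
3. n4.depth = "qv"  ["qv"]
4. n5.sig = false  [terminal]
5. n4.val = -4  [-4]
6. n2.val = 23  [B₁.val + 27]
7. n1.acc = 12  [B.val * 3 - 57]
8. n1.lim = "kx"  ["kx"]
9. n0.acc = 20  [S₁.acc * -2 + 44]
10. n0.lim = "xkx"  ["x" ++ S₁.lim]

20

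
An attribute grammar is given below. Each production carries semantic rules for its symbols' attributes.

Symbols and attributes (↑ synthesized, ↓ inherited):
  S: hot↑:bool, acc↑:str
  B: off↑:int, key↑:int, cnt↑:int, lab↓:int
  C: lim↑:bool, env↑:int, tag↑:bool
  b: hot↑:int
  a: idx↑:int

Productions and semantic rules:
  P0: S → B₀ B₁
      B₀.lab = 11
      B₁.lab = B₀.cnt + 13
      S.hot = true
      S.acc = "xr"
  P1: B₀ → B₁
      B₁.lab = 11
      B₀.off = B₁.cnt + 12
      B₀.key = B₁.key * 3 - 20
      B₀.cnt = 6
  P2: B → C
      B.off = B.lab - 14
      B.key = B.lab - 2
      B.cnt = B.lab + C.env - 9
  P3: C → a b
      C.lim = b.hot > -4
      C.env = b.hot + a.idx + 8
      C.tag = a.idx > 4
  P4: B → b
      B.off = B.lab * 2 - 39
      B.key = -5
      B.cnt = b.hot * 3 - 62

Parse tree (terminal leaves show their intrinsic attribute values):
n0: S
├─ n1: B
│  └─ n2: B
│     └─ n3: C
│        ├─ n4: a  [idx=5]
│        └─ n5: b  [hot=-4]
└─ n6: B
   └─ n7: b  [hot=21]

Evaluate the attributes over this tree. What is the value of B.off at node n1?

1. n1.lab = 11  [11]
2. n2.lab = 11  [11]
3. n4.idx = 5  [terminal]
4. n5.hot = -4  [terminal]
5. n3.lim = false  [b.hot > -4]
6. n3.env = 9  [b.hot + a.idx + 8]
7. n3.tag = true  [a.idx > 4]
8. n2.off = -3  [B.lab - 14]
9. n2.key = 9  [B.lab - 2]
10. n2.cnt = 11  [B.lab + C.env - 9]
11. n1.off = 23  [B₁.cnt + 12]
12. n1.key = 7  [B₁.key * 3 - 20]
13. n1.cnt = 6  [6]
14. n6.lab = 19  [B₀.cnt + 13]
15. n7.hot = 21  [terminal]
16. n6.off = -1  [B.lab * 2 - 39]
17. n6.key = -5  [-5]
18. n6.cnt = 1  [b.hot * 3 - 62]
19. n0.hot = true  [true]
20. n0.acc = "xr"  ["xr"]

23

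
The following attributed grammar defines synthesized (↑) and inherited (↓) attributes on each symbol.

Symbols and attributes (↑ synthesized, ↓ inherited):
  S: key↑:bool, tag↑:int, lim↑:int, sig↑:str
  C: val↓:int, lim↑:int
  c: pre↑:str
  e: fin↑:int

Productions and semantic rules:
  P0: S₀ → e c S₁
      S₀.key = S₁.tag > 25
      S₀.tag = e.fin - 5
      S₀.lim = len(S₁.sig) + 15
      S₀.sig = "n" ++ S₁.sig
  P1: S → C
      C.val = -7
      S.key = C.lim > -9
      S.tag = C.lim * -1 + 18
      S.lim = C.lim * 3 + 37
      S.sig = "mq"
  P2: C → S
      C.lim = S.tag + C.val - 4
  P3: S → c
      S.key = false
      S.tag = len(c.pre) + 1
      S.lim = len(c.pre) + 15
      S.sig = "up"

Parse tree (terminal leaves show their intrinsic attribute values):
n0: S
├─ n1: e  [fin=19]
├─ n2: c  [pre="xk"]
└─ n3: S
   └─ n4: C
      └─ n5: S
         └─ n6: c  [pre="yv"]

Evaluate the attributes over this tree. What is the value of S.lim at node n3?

1. n1.fin = 19  [terminal]
2. n2.pre = "xk"  [terminal]
3. n4.val = -7  [-7]
4. n6.pre = "yv"  [terminal]
5. n5.key = false  [false]
6. n5.tag = 3  [len(c.pre) + 1]
7. n5.lim = 17  [len(c.pre) + 15]
8. n5.sig = "up"  ["up"]
9. n4.lim = -8  [S.tag + C.val - 4]
10. n3.key = true  [C.lim > -9]
11. n3.tag = 26  [C.lim * -1 + 18]
12. n3.lim = 13  [C.lim * 3 + 37]
13. n3.sig = "mq"  ["mq"]
14. n0.key = true  [S₁.tag > 25]
15. n0.tag = 14  [e.fin - 5]
16. n0.lim = 17  [len(S₁.sig) + 15]
17. n0.sig = "nmq"  ["n" ++ S₁.sig]

13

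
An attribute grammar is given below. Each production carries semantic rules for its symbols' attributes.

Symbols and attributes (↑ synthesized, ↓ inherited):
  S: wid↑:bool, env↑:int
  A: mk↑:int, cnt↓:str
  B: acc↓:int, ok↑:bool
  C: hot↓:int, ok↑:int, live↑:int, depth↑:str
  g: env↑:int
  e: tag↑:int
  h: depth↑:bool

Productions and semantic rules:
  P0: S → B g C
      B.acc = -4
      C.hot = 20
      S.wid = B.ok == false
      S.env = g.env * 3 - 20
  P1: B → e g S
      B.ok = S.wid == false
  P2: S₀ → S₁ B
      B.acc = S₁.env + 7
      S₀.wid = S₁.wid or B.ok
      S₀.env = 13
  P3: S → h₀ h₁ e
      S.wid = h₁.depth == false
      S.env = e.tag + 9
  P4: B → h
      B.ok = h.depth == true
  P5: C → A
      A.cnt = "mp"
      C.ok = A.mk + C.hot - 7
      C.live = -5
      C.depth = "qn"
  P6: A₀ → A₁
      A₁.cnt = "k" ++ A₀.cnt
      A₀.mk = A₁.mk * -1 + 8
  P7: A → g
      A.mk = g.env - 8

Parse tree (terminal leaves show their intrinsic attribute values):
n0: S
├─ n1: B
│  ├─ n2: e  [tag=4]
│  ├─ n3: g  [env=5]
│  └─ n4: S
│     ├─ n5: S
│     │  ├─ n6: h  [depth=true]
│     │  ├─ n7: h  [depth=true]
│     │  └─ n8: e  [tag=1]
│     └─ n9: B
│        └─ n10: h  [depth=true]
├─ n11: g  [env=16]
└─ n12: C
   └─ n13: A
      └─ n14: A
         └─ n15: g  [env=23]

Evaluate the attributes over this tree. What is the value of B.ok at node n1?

1. n1.acc = -4  [-4]
2. n2.tag = 4  [terminal]
3. n3.env = 5  [terminal]
4. n6.depth = true  [terminal]
5. n7.depth = true  [terminal]
6. n8.tag = 1  [terminal]
7. n5.wid = false  [h₁.depth == false]
8. n5.env = 10  [e.tag + 9]
9. n9.acc = 17  [S₁.env + 7]
10. n10.depth = true  [terminal]
11. n9.ok = true  [h.depth == true]
12. n4.wid = true  [S₁.wid or B.ok]
13. n4.env = 13  [13]
14. n1.ok = false  [S.wid == false]
15. n11.env = 16  [terminal]
16. n12.hot = 20  [20]
17. n13.cnt = "mp"  ["mp"]
18. n14.cnt = "kmp"  ["k" ++ A₀.cnt]
19. n15.env = 23  [terminal]
20. n14.mk = 15  [g.env - 8]
21. n13.mk = -7  [A₁.mk * -1 + 8]
22. n12.ok = 6  [A.mk + C.hot - 7]
23. n12.live = -5  [-5]
24. n12.depth = "qn"  ["qn"]
25. n0.wid = true  [B.ok == false]
26. n0.env = 28  [g.env * 3 - 20]

false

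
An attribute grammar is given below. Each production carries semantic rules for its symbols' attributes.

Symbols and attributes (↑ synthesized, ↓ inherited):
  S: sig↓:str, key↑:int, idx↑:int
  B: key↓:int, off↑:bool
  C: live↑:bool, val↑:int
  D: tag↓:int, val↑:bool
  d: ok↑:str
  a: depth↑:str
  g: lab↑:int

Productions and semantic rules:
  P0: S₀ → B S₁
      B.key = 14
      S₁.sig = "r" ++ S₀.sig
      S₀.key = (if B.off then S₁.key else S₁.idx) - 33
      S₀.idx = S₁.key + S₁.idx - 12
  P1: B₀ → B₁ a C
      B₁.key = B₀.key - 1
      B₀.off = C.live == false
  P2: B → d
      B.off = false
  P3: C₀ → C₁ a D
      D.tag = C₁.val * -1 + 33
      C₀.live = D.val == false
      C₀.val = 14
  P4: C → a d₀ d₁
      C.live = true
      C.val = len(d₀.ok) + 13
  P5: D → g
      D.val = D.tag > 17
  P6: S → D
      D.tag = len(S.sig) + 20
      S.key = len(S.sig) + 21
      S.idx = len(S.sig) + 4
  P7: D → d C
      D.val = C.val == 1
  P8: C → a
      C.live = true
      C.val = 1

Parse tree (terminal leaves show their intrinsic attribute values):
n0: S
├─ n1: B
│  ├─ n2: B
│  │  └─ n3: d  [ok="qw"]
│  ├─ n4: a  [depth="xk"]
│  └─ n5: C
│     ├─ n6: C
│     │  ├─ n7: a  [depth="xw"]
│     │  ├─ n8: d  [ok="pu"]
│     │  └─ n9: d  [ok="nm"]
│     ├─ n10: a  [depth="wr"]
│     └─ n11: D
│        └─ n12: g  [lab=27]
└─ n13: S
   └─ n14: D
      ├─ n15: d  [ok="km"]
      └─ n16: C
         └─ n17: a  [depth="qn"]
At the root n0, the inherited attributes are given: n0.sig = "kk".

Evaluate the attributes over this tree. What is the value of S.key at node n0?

-9

1. n0.sig = "kk"  [given at root]
2. n1.key = 14  [14]
3. n2.key = 13  [B₀.key - 1]
4. n3.ok = "qw"  [terminal]
5. n2.off = false  [false]
6. n4.depth = "xk"  [terminal]
7. n7.depth = "xw"  [terminal]
8. n8.ok = "pu"  [terminal]
9. n9.ok = "nm"  [terminal]
10. n6.live = true  [true]
11. n6.val = 15  [len(d₀.ok) + 13]
12. n10.depth = "wr"  [terminal]
13. n11.tag = 18  [C₁.val * -1 + 33]
14. n12.lab = 27  [terminal]
15. n11.val = true  [D.tag > 17]
16. n5.live = false  [D.val == false]
17. n5.val = 14  [14]
18. n1.off = true  [C.live == false]
19. n13.sig = "rkk"  ["r" ++ S₀.sig]
20. n14.tag = 23  [len(S.sig) + 20]
21. n15.ok = "km"  [terminal]
22. n17.depth = "qn"  [terminal]
23. n16.live = true  [true]
24. n16.val = 1  [1]
25. n14.val = true  [C.val == 1]
26. n13.key = 24  [len(S.sig) + 21]
27. n13.idx = 7  [len(S.sig) + 4]
28. n0.key = -9  [(if B.off then S₁.key else S₁.idx) - 33]
29. n0.idx = 19  [S₁.key + S₁.idx - 12]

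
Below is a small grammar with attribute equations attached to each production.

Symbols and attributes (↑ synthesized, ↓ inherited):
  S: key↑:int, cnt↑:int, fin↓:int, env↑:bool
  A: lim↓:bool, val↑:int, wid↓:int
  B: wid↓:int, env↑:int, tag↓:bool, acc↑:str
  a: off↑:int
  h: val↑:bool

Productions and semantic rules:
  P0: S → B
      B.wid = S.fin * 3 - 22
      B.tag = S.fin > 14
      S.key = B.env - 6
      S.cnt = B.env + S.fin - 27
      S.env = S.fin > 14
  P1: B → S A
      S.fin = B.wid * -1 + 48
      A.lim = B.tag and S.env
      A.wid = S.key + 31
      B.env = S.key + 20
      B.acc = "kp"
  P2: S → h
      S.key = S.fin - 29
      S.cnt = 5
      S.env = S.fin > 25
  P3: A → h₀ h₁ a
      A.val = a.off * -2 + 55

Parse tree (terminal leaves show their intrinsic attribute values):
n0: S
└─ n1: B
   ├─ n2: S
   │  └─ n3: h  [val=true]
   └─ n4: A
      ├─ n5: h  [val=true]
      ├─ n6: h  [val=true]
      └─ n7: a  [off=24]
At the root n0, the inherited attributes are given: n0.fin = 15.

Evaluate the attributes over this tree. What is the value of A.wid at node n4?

27

1. n0.fin = 15  [given at root]
2. n1.wid = 23  [S.fin * 3 - 22]
3. n1.tag = true  [S.fin > 14]
4. n2.fin = 25  [B.wid * -1 + 48]
5. n3.val = true  [terminal]
6. n2.key = -4  [S.fin - 29]
7. n2.cnt = 5  [5]
8. n2.env = false  [S.fin > 25]
9. n4.lim = false  [B.tag and S.env]
10. n4.wid = 27  [S.key + 31]
11. n5.val = true  [terminal]
12. n6.val = true  [terminal]
13. n7.off = 24  [terminal]
14. n4.val = 7  [a.off * -2 + 55]
15. n1.env = 16  [S.key + 20]
16. n1.acc = "kp"  ["kp"]
17. n0.key = 10  [B.env - 6]
18. n0.cnt = 4  [B.env + S.fin - 27]
19. n0.env = true  [S.fin > 14]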